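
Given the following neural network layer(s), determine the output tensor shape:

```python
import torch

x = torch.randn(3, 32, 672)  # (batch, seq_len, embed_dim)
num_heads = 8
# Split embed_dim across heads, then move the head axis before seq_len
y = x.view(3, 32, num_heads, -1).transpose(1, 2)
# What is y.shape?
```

Input: (3, 32, 672) -> head_dim = 672 // 8 = 84; after view: (3, 32, 8, 84) -> after transpose(1, 2): (3, 8, 32, 84) -> Output: (3, 8, 32, 84)

Answer: (3, 8, 32, 84)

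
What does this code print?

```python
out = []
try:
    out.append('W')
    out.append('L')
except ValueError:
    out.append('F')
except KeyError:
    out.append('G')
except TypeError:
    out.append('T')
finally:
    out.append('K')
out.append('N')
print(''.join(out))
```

Execution trace: 'W' (try body) → 'L' (try body, no exception) → 'K' (finally) → 'N' (after the try/except). Output: WLKN

Answer: WLKN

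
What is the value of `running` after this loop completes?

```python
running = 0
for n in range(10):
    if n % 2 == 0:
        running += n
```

Sum of even numbers 0 to 9
`running` takes the values: 0 → 2 → 6 → 12 → 20

Answer: 20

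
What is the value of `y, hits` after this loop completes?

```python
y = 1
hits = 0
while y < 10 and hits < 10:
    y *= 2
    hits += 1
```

Double until >= 10 or 10 iterations
`y, hits` takes the values: (1, 0) → (2, 0) → (2, 1) → (4, 1) → (4, 2) → (8, 2) → (8, 3) → (16, 3) → (16, 4)

Answer: 16, 4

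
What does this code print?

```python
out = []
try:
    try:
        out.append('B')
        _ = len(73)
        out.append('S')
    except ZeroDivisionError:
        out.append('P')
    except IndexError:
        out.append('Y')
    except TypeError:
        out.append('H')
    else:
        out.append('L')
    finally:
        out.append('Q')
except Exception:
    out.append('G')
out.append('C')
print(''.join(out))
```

Execution trace: 'B' (inner try body) → 'H' (inner except TypeError) → 'Q' (inner finally) → 'C' (after the try/except). Output: BHQC

Answer: BHQC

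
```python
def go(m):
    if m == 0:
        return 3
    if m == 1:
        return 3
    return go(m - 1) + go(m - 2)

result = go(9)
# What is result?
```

Build up from base cases: go(0)=3, go(1)=3, go(2)=6, go(3)=9, go(4)=15, go(5)=24, go(6)=39, ..., go(9)=165

Answer: 165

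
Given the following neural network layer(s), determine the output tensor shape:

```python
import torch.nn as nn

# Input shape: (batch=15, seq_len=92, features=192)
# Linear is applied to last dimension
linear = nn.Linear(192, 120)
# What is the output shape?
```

Input: (15, 92, 192) -> Output: (15, 92, 120)

Answer: (15, 92, 120)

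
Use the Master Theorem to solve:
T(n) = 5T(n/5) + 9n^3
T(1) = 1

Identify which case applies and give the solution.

a=5, b=5, f(n)=9n^3. log_5(5) = 1. Since c=3 > 1 and the regularity condition holds (5(n/5)^3 = (5/5^3)n^3 with 5/5^3 < 1), Case 3 applies: T(n) = Θ(f(n)) = O(n^3).

Answer: O(n^3) - Case 3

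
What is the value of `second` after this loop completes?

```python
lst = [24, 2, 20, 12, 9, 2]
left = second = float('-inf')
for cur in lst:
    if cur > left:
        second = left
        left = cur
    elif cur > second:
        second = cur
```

Second largest (with repeats) in [24, 2, 20, 12, 9, 2]
`second` takes the values: -inf → 2 → 20

Answer: 20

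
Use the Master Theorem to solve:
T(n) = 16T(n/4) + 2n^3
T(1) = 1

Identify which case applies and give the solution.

a=16, b=4, f(n)=2n^3. log_4(16) = 2. Since c=3 > 2 and the regularity condition holds (16(n/4)^3 = (16/4^3)n^3 with 16/4^3 < 1), Case 3 applies: T(n) = Θ(f(n)) = O(n^3).

Answer: O(n^3) - Case 3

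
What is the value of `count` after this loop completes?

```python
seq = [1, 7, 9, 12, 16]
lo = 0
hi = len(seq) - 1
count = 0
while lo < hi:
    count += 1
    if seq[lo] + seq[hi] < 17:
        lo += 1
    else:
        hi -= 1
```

Steps to find pair summing to 17
`count` takes the values: 0 → 1 → 2 → 3 → 4

Answer: 4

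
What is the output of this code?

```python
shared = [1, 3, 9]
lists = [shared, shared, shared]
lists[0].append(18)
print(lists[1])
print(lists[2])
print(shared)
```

Key concept: list of same reference.
Step by step:
`shared = [1, 3, 9]` → shared = [1, 3, 9]
`lists = [shared, shared, shared]` → lists = [[1, 3, 9], [1, 3, 9], [1, 3, 9]]
`lists[0].append(18)` → shared = [1, 3, 9, 18]; lists = [[1, 3, 9, 18], [1, 3, 9, 18], [1, 3, 9, 18]]
`print(lists[1])` → prints [1, 3, 9, 18]
`print(lists[2])` → prints [1, 3, 9, 18]
`print(shared)` → prints [1, 3, 9, 18]

Answer:
[1, 3, 9, 18]
[1, 3, 9, 18]
[1, 3, 9, 18]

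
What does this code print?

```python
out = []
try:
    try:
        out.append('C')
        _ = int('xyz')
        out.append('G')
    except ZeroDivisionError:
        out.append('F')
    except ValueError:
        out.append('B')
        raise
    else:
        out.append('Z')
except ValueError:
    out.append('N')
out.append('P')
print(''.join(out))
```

Execution trace: 'C' (inner try body) → 'B' (inner except ValueError) → 'N' (outer except ValueError) → 'P' (after the try/except). Output: CBNP

Answer: CBNP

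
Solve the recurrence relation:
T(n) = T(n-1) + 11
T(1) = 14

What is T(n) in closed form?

Unrolling: T(n) = T(1) + 11·(n-1) = 14 + 11(n-1) = 11n + 3.

Answer: T(n) = 11n + 3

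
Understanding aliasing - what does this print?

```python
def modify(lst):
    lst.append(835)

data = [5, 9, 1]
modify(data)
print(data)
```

Key concept: function modifies passed list.
Step by step:
`data = [5, 9, 1]` → data = [5, 9, 1]
`modify(data)` → data = [5, 9, 1, 835]
`print(data)` → prints [5, 9, 1, 835]

Answer: [5, 9, 1, 835]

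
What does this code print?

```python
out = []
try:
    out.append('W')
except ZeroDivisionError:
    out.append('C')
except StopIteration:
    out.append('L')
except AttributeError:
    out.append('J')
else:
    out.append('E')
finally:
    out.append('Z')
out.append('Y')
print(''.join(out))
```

Execution trace: 'W' (try body, no exception) → 'E' (else) → 'Z' (finally) → 'Y' (after the try/except). Output: WEZY

Answer: WEZY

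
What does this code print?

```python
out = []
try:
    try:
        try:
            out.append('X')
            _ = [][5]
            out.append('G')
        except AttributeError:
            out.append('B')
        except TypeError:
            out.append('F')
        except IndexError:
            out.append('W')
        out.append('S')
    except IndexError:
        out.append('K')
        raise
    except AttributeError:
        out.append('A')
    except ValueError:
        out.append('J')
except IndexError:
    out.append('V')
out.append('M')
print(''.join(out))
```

Execution trace: 'X' (inner try body) → 'W' (inner except IndexError) → 'S' (try body, no exception) → 'M' (after the try/except). Output: XWSM

Answer: XWSM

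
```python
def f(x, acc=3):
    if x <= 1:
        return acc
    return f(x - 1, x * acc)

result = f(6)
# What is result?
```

Accumulator trace (n, acc): (6, 3) -> (5, 18) -> (4, 90) -> (3, 360) -> (2, 1080) -> (1, 2160) -> return 2160

Answer: 2160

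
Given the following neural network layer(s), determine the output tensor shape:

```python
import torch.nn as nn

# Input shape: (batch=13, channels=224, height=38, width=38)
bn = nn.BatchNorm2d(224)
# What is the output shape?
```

Input: (13, 224, 38, 38) -> Output: (13, 224, 38, 38)

Answer: (13, 224, 38, 38)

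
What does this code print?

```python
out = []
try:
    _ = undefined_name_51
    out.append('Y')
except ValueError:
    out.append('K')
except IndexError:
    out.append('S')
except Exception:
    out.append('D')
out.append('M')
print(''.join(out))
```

Execution trace: 'D' (except Exception) → 'M' (after the try/except). Output: DM

Answer: DM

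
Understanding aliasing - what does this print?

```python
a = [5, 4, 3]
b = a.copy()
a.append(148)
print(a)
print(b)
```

Key concept: list.copy() creates independent copy.
Step by step:
`a = [5, 4, 3]` → a = [5, 4, 3]
`b = a.copy()` → b = [5, 4, 3]
`a.append(148)` → a = [5, 4, 3, 148]
`print(a)` → prints [5, 4, 3, 148]
`print(b)` → prints [5, 4, 3]

Answer:
[5, 4, 3, 148]
[5, 4, 3]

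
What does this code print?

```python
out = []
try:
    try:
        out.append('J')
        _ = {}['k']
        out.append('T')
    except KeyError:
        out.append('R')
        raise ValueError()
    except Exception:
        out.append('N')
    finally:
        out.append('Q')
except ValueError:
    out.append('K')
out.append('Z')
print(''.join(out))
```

Execution trace: 'J' (inner try body) → 'R' (inner except KeyError) → 'Q' (inner finally) → 'K' (outer except ValueError) → 'Z' (after the try/except). Output: JRQKZ

Answer: JRQKZ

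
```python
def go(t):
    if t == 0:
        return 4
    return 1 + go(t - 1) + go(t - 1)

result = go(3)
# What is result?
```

go(t) = 1 + 2·go(t-1), go(0)=4. Closed form: (4+1)·2^3 - 1 = 39.

Answer: 39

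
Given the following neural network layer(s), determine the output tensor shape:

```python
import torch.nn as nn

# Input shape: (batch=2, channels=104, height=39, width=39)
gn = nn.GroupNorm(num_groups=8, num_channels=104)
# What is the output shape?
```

Input: (2, 104, 39, 39) -> Output: (2, 104, 39, 39)

Answer: (2, 104, 39, 39)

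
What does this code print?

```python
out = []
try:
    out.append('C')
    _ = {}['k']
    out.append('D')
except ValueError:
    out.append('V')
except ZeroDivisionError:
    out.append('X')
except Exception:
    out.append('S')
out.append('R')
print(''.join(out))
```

Execution trace: 'C' (try body) → 'S' (except Exception) → 'R' (after the try/except). Output: CSR

Answer: CSR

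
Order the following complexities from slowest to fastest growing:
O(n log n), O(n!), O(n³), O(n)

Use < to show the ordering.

Ordered by growth rate: O(n) < O(n log n) < O(n³) < O(n!)

Answer: O(n) < O(n log n) < O(n³) < O(n!)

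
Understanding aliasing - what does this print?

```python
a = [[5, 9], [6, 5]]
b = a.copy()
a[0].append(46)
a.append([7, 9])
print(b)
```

Key concept: shallow copy with nested lists.
Step by step:
`a = [[5, 9], [6, 5]]` → a = [[5, 9], [6, 5]]
`b = a.copy()` → b = [[5, 9], [6, 5]]
`a[0].append(46)` → a = [[5, 9, 46], [6, 5]]; b = [[5, 9, 46], [6, 5]]
`a.append([7, 9])` → a = [[5, 9, 46], [6, 5], [7, 9]]
`print(b)` → prints [[5, 9, 46], [6, 5]]

Answer: [[5, 9, 46], [6, 5]]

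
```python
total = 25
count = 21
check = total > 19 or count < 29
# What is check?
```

Trace:
`total = 25` → total = 25
`count = 21` → count = 21
`check = total > 19 or count < 29` → check = True
So check = True

Answer: True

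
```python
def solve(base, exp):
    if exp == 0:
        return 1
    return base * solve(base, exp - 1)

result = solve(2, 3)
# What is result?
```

solve(2, 3) = 2 * 2 * 2 = 8

Answer: 8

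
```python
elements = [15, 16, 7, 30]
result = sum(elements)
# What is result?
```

Trace:
`elements = [15, 16, 7, 30]` → elements = [15, 16, 7, 30]
`result = sum(elements)` → result = 68
So result = 68

Answer: 68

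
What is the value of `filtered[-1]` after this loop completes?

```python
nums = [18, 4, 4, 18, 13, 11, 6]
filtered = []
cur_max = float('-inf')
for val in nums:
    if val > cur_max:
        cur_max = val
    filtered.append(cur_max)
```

Running max ends at 18
`filtered` takes the values: [] → [18] → [18, 18] → [18, 18, 18] → [18, 18, 18, 18] → [18, 18, 18, 18, 18] → [18, 18, 18, 18, 18, 18] → [18, 18, 18, 18, 18, 18, 18]
So `filtered[-1]` = 18

Answer: 18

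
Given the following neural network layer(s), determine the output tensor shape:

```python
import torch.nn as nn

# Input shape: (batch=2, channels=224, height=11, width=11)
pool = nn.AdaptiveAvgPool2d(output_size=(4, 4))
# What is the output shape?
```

Input: (2, 224, 11, 11) -> Output: (2, 224, 4, 4)

Answer: (2, 224, 4, 4)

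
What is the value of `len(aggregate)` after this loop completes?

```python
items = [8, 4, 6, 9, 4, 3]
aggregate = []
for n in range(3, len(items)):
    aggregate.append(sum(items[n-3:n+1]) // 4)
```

Number of 4-element averages
`aggregate` takes the values: [] → [6] → [6, 5] → [6, 5, 5]
So `len(aggregate)` = 3

Answer: 3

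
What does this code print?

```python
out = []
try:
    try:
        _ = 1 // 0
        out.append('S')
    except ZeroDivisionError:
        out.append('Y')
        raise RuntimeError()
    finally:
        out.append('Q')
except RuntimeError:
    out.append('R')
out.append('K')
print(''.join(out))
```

Execution trace: 'Y' (except ZeroDivisionError) → 'Q' (finally) → 'R' (outer except RuntimeError) → 'K' (after the try/except). Output: YQRK

Answer: YQRK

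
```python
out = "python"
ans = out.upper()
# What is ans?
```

Trace:
`out = "python"` → out = 'python'
`ans = out.upper()` → ans = 'PYTHON'
So ans = 'PYTHON'

Answer: 'PYTHON'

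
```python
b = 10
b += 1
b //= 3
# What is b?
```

Trace:
`b = 10` → b = 10
`b += 1` → b = 11
`b //= 3` → b = 3
So b = 3

Answer: 3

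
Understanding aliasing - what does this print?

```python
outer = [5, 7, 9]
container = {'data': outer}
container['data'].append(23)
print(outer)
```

Key concept: dict holds reference to list.
Step by step:
`outer = [5, 7, 9]` → outer = [5, 7, 9]
`container = {'data': outer}` → container = {'data': [5, 7, 9]}
`container['data'].append(23)` → outer = [5, 7, 9, 23]; container = {'data': [5, 7, 9, 23]}
`print(outer)` → prints [5, 7, 9, 23]

Answer: [5, 7, 9, 23]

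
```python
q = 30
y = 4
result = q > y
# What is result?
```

Trace:
`q = 30` → q = 30
`y = 4` → y = 4
`result = q > y` → result = True
So result = True

Answer: True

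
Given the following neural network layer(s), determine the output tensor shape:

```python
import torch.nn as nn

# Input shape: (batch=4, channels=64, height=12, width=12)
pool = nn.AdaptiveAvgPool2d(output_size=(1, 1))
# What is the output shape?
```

Input: (4, 64, 12, 12) -> Output: (4, 64, 1, 1)

Answer: (4, 64, 1, 1)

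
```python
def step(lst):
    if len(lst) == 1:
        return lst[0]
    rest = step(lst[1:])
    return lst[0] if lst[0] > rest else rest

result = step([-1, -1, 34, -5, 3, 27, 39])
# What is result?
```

Recursive max over [-1, -1, 34, -5, 3, 27, 39] = 39

Answer: 39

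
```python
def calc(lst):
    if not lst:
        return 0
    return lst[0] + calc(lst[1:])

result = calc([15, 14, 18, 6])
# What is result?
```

15 + 14 + 18 + 6 + 0 = 53

Answer: 53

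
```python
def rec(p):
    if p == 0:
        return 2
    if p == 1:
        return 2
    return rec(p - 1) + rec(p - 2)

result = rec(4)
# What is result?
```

Build up from base cases: rec(0)=2, rec(1)=2, rec(2)=4, rec(3)=6, rec(4)=10

Answer: 10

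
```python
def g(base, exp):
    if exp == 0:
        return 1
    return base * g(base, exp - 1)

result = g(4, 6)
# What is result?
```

g(4, 6) = 4 * 4 * 4 * 4 * 4 * 4 = 4096

Answer: 4096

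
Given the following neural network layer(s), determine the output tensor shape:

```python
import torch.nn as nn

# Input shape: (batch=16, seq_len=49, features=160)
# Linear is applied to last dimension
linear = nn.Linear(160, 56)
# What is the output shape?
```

Input: (16, 49, 160) -> Output: (16, 49, 56)

Answer: (16, 49, 56)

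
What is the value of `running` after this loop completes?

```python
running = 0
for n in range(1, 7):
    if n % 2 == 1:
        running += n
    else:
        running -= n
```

Add odd, subtract even
`running` takes the values: 0 → 1 → -1 → 2 → -2 → 3 → -3

Answer: -3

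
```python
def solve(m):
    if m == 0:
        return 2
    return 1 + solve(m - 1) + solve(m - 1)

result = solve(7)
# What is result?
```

solve(m) = 1 + 2·solve(m-1), solve(0)=2. Closed form: (2+1)·2^7 - 1 = 383.

Answer: 383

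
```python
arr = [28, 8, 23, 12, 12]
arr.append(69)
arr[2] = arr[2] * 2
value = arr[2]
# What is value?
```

Trace:
`arr = [28, 8, 23, 12, 12]` → arr = [28, 8, 23, 12, 12]
`arr.append(69)` → arr = [28, 8, 23, 12, 12, 69]
`arr[2] = arr[2] * 2` → arr = [28, 8, 46, 12, 12, 69]
`value = arr[2]` → value = 46
So value = 46

Answer: 46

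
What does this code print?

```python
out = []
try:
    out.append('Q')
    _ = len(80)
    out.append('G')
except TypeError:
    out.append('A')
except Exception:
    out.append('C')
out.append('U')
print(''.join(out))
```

Execution trace: 'Q' (try body) → 'A' (except TypeError) → 'U' (after the try/except). Output: QAU

Answer: QAU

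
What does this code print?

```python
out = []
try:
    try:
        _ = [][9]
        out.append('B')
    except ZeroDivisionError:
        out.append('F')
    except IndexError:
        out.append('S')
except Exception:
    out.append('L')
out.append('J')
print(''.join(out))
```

Execution trace: 'S' (inner except IndexError) → 'J' (after the try/except). Output: SJ

Answer: SJ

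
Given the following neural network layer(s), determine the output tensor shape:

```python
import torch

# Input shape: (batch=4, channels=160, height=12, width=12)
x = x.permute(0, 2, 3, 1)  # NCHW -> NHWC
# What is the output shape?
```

Input: (4, 160, 12, 12) -> Output: (4, 12, 12, 160)

Answer: (4, 12, 12, 160)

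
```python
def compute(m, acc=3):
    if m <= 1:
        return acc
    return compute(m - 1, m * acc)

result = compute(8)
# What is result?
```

Accumulator trace (n, acc): (8, 3) -> (7, 24) -> (6, 168) -> (5, 1008) -> (4, 5040) -> (3, 20160) -> (2, 60480) -> (1, 120960) -> return 120960

Answer: 120960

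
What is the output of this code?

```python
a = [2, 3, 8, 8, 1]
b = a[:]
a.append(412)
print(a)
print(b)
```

Key concept: slice [:] creates copy.
Step by step:
`a = [2, 3, 8, 8, 1]` → a = [2, 3, 8, 8, 1]
`b = a[:]` → b = [2, 3, 8, 8, 1]
`a.append(412)` → a = [2, 3, 8, 8, 1, 412]
`print(a)` → prints [2, 3, 8, 8, 1, 412]
`print(b)` → prints [2, 3, 8, 8, 1]

Answer:
[2, 3, 8, 8, 1, 412]
[2, 3, 8, 8, 1]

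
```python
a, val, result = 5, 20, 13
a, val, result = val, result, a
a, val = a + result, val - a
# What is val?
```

Trace:
`a, val, result = 5, 20, 13` → a = 5; val = 20; result = 13
`a, val, result = val, result, a` → a = 20; val = 13; result = 5
`a, val = a + result, val - a` → a = 25; val = -7
So val = -7

Answer: -7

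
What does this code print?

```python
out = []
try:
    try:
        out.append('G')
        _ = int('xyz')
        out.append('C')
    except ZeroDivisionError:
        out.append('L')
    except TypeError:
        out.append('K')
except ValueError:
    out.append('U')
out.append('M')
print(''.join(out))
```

Execution trace: 'G' (try body) → 'U' (outer except ValueError) → 'M' (after the try/except). Output: GUM

Answer: GUM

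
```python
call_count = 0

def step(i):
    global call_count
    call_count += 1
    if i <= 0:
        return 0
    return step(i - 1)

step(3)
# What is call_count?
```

Linear recursion stepping by 1: 4 calls from i=3 down to ≤0.

Answer: 4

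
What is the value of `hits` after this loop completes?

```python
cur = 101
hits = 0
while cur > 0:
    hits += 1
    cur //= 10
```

Count digits by repeated division by 10
`hits` takes the values: 0 → 1 → 2 → 3

Answer: 3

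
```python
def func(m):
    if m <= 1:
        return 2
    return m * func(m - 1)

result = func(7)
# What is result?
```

func(7) = 7 * 6 * 5 * 4 * 3 * 2 * 2 = 10080

Answer: 10080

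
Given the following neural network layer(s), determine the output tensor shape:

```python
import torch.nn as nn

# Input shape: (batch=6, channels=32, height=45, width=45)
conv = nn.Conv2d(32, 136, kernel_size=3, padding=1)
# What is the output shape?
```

Input: (6, 32, 45, 45) -> Output: (6, 136, 45, 45)

Answer: (6, 136, 45, 45)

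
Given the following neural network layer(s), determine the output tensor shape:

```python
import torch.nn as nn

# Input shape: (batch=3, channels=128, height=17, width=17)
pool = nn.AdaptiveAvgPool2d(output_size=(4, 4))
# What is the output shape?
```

Input: (3, 128, 17, 17) -> Output: (3, 128, 4, 4)

Answer: (3, 128, 4, 4)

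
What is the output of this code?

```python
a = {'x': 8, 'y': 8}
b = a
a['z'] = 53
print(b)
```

Key concept: dict aliasing.
Step by step:
`a = {'x': 8, 'y': 8}` → a = {'x': 8, 'y': 8}
`b = a` → b = {'x': 8, 'y': 8} (same object as a)
`a['z'] = 53` → a = {'x': 8, 'y': 8, 'z': 53} (same object as b); b = {'x': 8, 'y': 8, 'z': 53} (same object as a)
`print(b)` → prints {'x': 8, 'y': 8, 'z': 53}

Answer: {'x': 8, 'y': 8, 'z': 53}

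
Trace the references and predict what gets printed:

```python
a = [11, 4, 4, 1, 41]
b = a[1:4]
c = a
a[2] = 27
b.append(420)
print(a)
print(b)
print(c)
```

Key concept: slice vs alias.
Step by step:
`a = [11, 4, 4, 1, 41]` → a = [11, 4, 4, 1, 41]
`b = a[1:4]` → b = [4, 4, 1]
`c = a` → c = [11, 4, 4, 1, 41] (same object as a)
`a[2] = 27` → a = [11, 4, 27, 1, 41] (same object as c); c = [11, 4, 27, 1, 41] (same object as a)
`b.append(420)` → b = [4, 4, 1, 420]
`print(a)` → prints [11, 4, 27, 1, 41]
`print(b)` → prints [4, 4, 1, 420]
`print(c)` → prints [11, 4, 27, 1, 41]

Answer:
[11, 4, 27, 1, 41]
[4, 4, 1, 420]
[11, 4, 27, 1, 41]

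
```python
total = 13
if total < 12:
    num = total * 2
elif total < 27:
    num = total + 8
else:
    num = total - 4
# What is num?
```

Trace:
`total = 13` → total = 13
`if total < 12: ...` → total < 12 is False, total < 27 is True → num = 21
So num = 21

Answer: 21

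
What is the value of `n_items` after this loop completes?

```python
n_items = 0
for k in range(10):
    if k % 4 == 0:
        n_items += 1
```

Count numbers divisible by 4 in range(10)
`n_items` takes the values: 0 → 1 → 2 → 3

Answer: 3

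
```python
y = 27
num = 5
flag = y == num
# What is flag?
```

Trace:
`y = 27` → y = 27
`num = 5` → num = 5
`flag = y == num` → flag = False
So flag = False

Answer: False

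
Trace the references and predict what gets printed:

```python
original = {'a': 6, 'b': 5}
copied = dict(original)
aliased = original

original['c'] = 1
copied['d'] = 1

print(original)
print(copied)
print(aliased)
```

Key concept: dict() creates copy, assignment creates alias.
Step by step:
`original = {'a': 6, 'b': 5}` → original = {'a': 6, 'b': 5}
`copied = dict(original)` → copied = {'a': 6, 'b': 5}
`aliased = original` → aliased = {'a': 6, 'b': 5} (same object as original)
`original['c'] = 1` → original = {'a': 6, 'b': 5, 'c': 1} (same object as aliased); aliased = {'a': 6, 'b': 5, 'c': 1} (same object as original)
`copied['d'] = 1` → copied = {'a': 6, 'b': 5, 'd': 1}
`print(original)` → prints {'a': 6, 'b': 5, 'c': 1}
`print(copied)` → prints {'a': 6, 'b': 5, 'd': 1}
`print(aliased)` → prints {'a': 6, 'b': 5, 'c': 1}

Answer:
{'a': 6, 'b': 5, 'c': 1}
{'a': 6, 'b': 5, 'd': 1}
{'a': 6, 'b': 5, 'c': 1}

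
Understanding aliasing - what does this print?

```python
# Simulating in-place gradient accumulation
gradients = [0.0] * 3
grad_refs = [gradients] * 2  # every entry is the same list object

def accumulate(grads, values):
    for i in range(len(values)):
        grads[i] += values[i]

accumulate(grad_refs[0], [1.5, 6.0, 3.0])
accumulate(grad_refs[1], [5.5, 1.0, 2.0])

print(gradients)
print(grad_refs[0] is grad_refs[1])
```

Key concept: gradient accumulation aliasing.
Step by step:
`gradients = [0.0] * 3` → gradients = [0.0, 0.0, 0.0]
`grad_refs = [gradients] * 2` → grad_refs = [[0.0, 0.0, 0.0], [0.0, 0.0, 0.0]]
`accumulate(grad_refs[0], [1.5, 6.0, 3.0])` → gradients = [1.5, 6.0, 3.0]; grad_refs = [[1.5, 6.0, 3.0], [1.5, 6.0, 3.0]]
`accumulate(grad_refs[1], [5.5, 1.0, 2.0])` → gradients = [7.0, 7.0, 5.0]; grad_refs = [[7.0, 7.0, 5.0], [7.0, 7.0, 5.0]]
`print(gradients)` → prints [7.0, 7.0, 5.0]
`print(grad_refs[0] is grad_refs[1])` → prints True

Answer:
[7.0, 7.0, 5.0]
True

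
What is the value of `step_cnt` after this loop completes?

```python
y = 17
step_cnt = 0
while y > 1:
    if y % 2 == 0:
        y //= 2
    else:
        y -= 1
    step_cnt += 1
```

Steps to reduce 17 to 1
`step_cnt` takes the values: 0 → 1 → 2 → 3 → 4 → 5

Answer: 5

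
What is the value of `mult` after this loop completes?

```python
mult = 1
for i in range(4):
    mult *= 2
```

2^4 = 16
`mult` takes the values: 1 → 2 → 4 → 8 → 16

Answer: 16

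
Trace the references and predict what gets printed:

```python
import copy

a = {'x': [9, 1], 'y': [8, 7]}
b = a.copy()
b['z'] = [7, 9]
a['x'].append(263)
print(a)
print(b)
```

Key concept: shallow copy of dict with mutable values.
Step by step:
`a = {'x': [9, 1], 'y': [8, 7]}` → a = {'x': [9, 1], 'y': [8, 7]}
`b = a.copy()` → b = {'x': [9, 1], 'y': [8, 7]}
`b['z'] = [7, 9]` → b = {'x': [9, 1], 'y': [8, 7], 'z': [7, 9]}
`a['x'].append(263)` → a = {'x': [9, 1, 263], 'y': [8, 7]}; b = {'x': [9, 1, 263], 'y': [8, 7], 'z': [7, 9]}
`print(a)` → prints {'x': [9, 1, 263], 'y': [8, 7]}
`print(b)` → prints {'x': [9, 1, 263], 'y': [8, 7], 'z': [7, 9]}

Answer:
{'x': [9, 1, 263], 'y': [8, 7]}
{'x': [9, 1, 263], 'y': [8, 7], 'z': [7, 9]}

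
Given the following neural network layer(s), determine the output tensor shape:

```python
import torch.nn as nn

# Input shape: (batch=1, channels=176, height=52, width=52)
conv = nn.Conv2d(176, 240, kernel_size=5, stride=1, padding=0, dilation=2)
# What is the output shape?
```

Input: (1, 176, 52, 52) -> Output: (1, 240, 44, 44)

Answer: (1, 240, 44, 44)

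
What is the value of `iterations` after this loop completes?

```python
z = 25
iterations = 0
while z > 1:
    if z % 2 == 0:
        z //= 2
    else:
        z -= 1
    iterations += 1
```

Steps to reduce 25 to 1
`iterations` takes the values: 0 → 1 → 2 → 3 → 4 → 5 → 6

Answer: 6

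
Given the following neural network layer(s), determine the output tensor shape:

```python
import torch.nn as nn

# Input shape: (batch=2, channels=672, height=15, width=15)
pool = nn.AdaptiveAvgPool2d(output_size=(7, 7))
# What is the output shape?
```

Input: (2, 672, 15, 15) -> Output: (2, 672, 7, 7)

Answer: (2, 672, 7, 7)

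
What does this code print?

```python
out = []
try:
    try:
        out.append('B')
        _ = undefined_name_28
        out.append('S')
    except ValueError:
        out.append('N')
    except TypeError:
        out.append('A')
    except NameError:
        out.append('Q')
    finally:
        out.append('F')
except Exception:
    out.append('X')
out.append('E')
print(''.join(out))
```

Execution trace: 'B' (inner try body) → 'Q' (inner except NameError) → 'F' (inner finally) → 'E' (after the try/except). Output: BQFE

Answer: BQFE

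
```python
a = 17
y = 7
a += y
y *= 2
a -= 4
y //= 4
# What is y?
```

Trace:
`a = 17` → a = 17
`y = 7` → y = 7
`a += y` → a = 24
`y *= 2` → y = 14
`a -= 4` → a = 20
`y //= 4` → y = 3
So y = 3

Answer: 3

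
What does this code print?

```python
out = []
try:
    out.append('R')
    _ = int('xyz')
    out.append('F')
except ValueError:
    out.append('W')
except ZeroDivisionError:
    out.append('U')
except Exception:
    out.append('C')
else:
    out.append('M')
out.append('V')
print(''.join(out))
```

Execution trace: 'R' (try body) → 'W' (except ValueError) → 'V' (after the try/except). Output: RWV

Answer: RWV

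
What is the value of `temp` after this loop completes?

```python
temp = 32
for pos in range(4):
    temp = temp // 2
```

Halve 4 times: 32 // 2^4 = 2
`temp` takes the values: 32 → 16 → 8 → 4 → 2

Answer: 2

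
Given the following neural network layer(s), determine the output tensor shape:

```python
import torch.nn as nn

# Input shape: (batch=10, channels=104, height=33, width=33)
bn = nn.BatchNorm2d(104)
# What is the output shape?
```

Input: (10, 104, 33, 33) -> Output: (10, 104, 33, 33)

Answer: (10, 104, 33, 33)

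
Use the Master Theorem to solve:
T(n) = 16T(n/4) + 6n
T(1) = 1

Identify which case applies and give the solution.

a=16, b=4, f(n)=6n. log_4(16) = 2. Since c=1 < 2, Case 1 applies: T(n) = Θ(n^log_b(a)) = O(n^2).

Answer: O(n^2) - Case 1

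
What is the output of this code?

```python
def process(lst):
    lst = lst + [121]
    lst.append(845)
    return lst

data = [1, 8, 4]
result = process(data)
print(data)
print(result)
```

Key concept: rebinding parameter vs mutation.
Step by step:
`data = [1, 8, 4]` → data = [1, 8, 4]
`result = process(data)` → result = [1, 8, 4, 121, 845]
`print(data)` → prints [1, 8, 4]
`print(result)` → prints [1, 8, 4, 121, 845]

Answer:
[1, 8, 4]
[1, 8, 4, 121, 845]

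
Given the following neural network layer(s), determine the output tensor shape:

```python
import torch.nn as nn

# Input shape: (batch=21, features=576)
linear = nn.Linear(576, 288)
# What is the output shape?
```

Input: (21, 576) -> Output: (21, 288)

Answer: (21, 288)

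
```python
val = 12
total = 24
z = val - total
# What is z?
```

Trace:
`val = 12` → val = 12
`total = 24` → total = 24
`z = val - total` → z = -12
So z = -12

Answer: -12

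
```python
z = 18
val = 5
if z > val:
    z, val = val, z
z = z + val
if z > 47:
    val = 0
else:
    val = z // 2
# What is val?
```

Trace:
`z = 18` → z = 18
`val = 5` → val = 5
`if z > val: ...` → z > val is True → z = 5; val = 18
`z = z + val` → z = 23
`if z > 47: ...` → z > 47 is False, take else branch → val = 11
So val = 11

Answer: 11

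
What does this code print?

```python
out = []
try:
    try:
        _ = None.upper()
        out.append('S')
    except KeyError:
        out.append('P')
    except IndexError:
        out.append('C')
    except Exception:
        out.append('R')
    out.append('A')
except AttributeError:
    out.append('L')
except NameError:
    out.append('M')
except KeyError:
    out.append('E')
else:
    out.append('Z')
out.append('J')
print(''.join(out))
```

Execution trace: 'R' (inner except Exception) → 'A' (try body, no exception) → 'Z' (else) → 'J' (after the try/except). Output: RAZJ

Answer: RAZJ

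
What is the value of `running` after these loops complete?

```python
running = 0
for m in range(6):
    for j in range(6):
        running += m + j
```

Sum of all m+j for m,j in 6x6
`running` takes the values: 0 → 1 → 3 → 6 → 10 → 15 → 16 → 18 → 21 → 25 → 30 → 36 → 38 → 41 → 45 → 50 → 56 → 63 → 66 → 70 → 75 → 81 → 88 → 96 → 100 → 105 → 111 → 118 → 126 → 135 → 140 → 146 → 153 → 161 → 170 → 180

Answer: 180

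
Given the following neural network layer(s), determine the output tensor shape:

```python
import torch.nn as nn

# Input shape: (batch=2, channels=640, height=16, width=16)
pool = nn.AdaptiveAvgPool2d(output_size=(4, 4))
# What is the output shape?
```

Input: (2, 640, 16, 16) -> Output: (2, 640, 4, 4)

Answer: (2, 640, 4, 4)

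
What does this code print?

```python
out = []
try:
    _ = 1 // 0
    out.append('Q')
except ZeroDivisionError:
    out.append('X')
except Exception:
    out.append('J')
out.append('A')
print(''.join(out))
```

Execution trace: 'X' (except ZeroDivisionError) → 'A' (after the try/except). Output: XA

Answer: XA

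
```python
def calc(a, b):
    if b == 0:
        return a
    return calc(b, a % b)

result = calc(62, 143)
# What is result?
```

calc(62, 143) -> calc(143, 62) -> calc(62, 19) -> calc(19, 5) -> calc(5, 4) -> calc(4, 1) -> calc(1, 0) -> 1

Answer: 1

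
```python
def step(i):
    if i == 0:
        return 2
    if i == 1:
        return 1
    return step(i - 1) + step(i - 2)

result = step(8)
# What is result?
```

Build up from base cases: step(0)=2, step(1)=1, step(2)=3, step(3)=4, step(4)=7, step(5)=11, step(6)=18, ..., step(8)=47

Answer: 47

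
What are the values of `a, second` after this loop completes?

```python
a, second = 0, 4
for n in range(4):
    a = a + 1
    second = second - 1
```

a goes 0→4, second goes 4→0
`a, second` takes the values: (0, 4) → (1, 4) → (1, 3) → (2, 3) → (2, 2) → (3, 2) → (3, 1) → (4, 1) → (4, 0)

Answer: 4, 0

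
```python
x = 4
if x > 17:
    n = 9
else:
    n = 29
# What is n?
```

Trace:
`x = 4` → x = 4
`if x > 17: ...` → x > 17 is False, take else branch → n = 29
So n = 29

Answer: 29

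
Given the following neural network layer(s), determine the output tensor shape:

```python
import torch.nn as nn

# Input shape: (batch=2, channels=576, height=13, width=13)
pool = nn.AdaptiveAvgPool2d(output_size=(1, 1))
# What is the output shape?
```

Input: (2, 576, 13, 13) -> Output: (2, 576, 1, 1)

Answer: (2, 576, 1, 1)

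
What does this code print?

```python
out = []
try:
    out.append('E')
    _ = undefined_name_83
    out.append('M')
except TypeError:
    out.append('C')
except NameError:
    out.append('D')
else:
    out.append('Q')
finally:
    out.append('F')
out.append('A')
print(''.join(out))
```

Execution trace: 'E' (try body) → 'D' (except NameError) → 'F' (finally) → 'A' (after the try/except). Output: EDFA

Answer: EDFA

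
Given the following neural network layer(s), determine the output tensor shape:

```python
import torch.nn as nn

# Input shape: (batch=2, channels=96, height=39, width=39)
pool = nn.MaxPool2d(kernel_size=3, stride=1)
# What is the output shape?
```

Input: (2, 96, 39, 39) -> Output: (2, 96, 37, 37)

Answer: (2, 96, 37, 37)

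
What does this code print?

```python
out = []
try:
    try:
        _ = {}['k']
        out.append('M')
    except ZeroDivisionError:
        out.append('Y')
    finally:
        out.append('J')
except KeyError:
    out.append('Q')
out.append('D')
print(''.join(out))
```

Execution trace: 'J' (finally) → 'Q' (outer except KeyError) → 'D' (after the try/except). Output: JQD

Answer: JQD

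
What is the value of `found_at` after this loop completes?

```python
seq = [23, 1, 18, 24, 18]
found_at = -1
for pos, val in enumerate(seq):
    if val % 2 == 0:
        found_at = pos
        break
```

First even number index in [23, 1, 18, 24, 18]
`found_at` takes the values: -1 → 2

Answer: 2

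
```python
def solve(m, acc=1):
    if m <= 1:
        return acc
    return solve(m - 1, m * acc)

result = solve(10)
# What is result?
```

Accumulator trace (n, acc): (10, 1) -> (9, 10) -> (8, 90) -> (7, 720) -> (6, 5040) -> (5, 30240) -> (4, 151200) -> (3, 604800) -> (2, 1814400) -> (1, 3628800) -> return 3628800

Answer: 3628800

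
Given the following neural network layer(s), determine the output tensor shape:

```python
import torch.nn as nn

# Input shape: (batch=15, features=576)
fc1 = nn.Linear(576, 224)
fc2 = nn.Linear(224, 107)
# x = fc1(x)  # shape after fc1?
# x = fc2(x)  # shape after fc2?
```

Input: (15, 576) -> after fc1: (15, 224) -> Output: (15, 107)

Answer: (15, 107)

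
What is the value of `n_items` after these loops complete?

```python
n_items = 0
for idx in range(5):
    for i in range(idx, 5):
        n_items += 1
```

Upper triangle: 5 + 4 + ... + 1
`n_items` takes the values: 0 → 1 → 2 → 3 → 4 → 5 → 6 → 7 → 8 → 9 → 10 → 11 → 12 → 13 → 14 → 15

Answer: 15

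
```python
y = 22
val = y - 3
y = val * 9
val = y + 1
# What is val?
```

Trace:
`y = 22` → y = 22
`val = y - 3` → val = 19
`y = val * 9` → y = 171
`val = y + 1` → val = 172
So val = 172

Answer: 172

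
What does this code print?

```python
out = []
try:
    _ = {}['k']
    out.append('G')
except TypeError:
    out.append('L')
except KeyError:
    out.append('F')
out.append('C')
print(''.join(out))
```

Execution trace: 'F' (except KeyError) → 'C' (after the try/except). Output: FC

Answer: FC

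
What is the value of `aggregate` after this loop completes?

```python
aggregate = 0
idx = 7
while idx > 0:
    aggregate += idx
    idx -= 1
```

Sum 7 down to 1
`aggregate` takes the values: 0 → 7 → 13 → 18 → 22 → 25 → 27 → 28

Answer: 28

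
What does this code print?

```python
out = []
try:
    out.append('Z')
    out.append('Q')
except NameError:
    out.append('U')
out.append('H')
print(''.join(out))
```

Execution trace: 'Z' (try body) → 'Q' (try body, no exception) → 'H' (after the try/except). Output: ZQH

Answer: ZQH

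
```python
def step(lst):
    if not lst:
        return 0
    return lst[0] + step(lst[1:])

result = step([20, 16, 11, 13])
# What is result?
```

20 + 16 + 11 + 13 + 0 = 60

Answer: 60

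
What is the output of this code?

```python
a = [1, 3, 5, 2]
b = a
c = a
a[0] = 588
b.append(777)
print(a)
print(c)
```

Key concept: multiple aliases.
Step by step:
`a = [1, 3, 5, 2]` → a = [1, 3, 5, 2]
`b = a` → b = [1, 3, 5, 2] (same object as a)
`c = a` → c = [1, 3, 5, 2] (same object as a, b)
`a[0] = 588` → a = [588, 3, 5, 2] (same object as b, c); b = [588, 3, 5, 2] (same object as a, c); c = [588, 3, 5, 2] (same object as a, b)
`b.append(777)` → a = [588, 3, 5, 2, 777] (same object as b, c); b = [588, 3, 5, 2, 777] (same object as a, c); c = [588, 3, 5, 2, 777] (same object as a, b)
`print(a)` → prints [588, 3, 5, 2, 777]
`print(c)` → prints [588, 3, 5, 2, 777]

Answer:
[588, 3, 5, 2, 777]
[588, 3, 5, 2, 777]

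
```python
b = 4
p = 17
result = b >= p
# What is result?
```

Trace:
`b = 4` → b = 4
`p = 17` → p = 17
`result = b >= p` → result = False
So result = False

Answer: False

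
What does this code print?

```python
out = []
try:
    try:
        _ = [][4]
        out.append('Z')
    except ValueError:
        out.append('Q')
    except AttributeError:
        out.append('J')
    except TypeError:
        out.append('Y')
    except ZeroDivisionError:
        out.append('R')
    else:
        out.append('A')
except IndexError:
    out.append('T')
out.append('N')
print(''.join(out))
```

Execution trace: 'T' (outer except IndexError) → 'N' (after the try/except). Output: TN

Answer: TN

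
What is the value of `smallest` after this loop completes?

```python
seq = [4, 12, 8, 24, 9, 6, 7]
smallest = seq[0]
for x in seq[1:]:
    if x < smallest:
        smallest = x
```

Minimum of [4, 12, 8, 24, 9, 6, 7]
`smallest` takes the values: 4

Answer: 4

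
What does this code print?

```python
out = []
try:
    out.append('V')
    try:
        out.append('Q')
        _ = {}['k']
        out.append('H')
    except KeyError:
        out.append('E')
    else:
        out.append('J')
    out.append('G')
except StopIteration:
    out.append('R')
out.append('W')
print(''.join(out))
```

Execution trace: 'V' (try body) → 'Q' (inner try body) → 'E' (inner except KeyError) → 'G' (try body, no exception) → 'W' (after the try/except). Output: VQEGW

Answer: VQEGW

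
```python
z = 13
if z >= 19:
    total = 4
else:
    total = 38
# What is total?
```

Trace:
`z = 13` → z = 13
`if z >= 19: ...` → z >= 19 is False, take else branch → total = 38
So total = 38

Answer: 38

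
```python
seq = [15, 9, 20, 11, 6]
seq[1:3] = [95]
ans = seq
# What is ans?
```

Trace:
`seq = [15, 9, 20, 11, 6]` → seq = [15, 9, 20, 11, 6]
`seq[1:3] = [95]` → seq = [15, 95, 11, 6]
`ans = seq` → ans = [15, 95, 11, 6]
So ans = [15, 95, 11, 6]

Answer: [15, 95, 11, 6]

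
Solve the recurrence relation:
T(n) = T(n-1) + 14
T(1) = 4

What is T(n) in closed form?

Unrolling: T(n) = T(1) + 14·(n-1) = 4 + 14(n-1) = 14n - 10.

Answer: T(n) = 14n - 10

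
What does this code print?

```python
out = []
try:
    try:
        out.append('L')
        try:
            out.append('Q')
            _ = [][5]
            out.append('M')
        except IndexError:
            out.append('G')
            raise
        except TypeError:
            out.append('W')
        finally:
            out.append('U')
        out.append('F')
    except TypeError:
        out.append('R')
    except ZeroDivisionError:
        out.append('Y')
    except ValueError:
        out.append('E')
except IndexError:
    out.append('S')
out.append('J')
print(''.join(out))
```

Execution trace: 'L' (try body) → 'Q' (inner try body) → 'G' (inner except IndexError) → 'U' (inner finally) → 'S' (outer except IndexError) → 'J' (after the try/except). Output: LQGUSJ

Answer: LQGUSJ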